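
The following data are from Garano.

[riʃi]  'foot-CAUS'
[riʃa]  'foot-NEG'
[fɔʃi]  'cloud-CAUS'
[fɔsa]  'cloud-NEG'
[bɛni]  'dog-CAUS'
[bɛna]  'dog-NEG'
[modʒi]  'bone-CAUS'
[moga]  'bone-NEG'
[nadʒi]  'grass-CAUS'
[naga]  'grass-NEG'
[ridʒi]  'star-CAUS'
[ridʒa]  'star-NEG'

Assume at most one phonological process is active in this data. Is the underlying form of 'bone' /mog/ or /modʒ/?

The stem for 'bone' ends in [dʒ] in [modʒi] but [g] in [moga].
If /dʒ/ were underlying and a rule turned it into [g] before the NEG suffix, 'star' would also alternate; but it has [dʒ] in both [ridʒi] and [ridʒa].
Therefore /g/ is basic and [dʒ] is derived by palatalization before a front vowel (/g/ and /s/ become palato-alveolar [dʒ] and [ʃ] before a front vowel).

/mog/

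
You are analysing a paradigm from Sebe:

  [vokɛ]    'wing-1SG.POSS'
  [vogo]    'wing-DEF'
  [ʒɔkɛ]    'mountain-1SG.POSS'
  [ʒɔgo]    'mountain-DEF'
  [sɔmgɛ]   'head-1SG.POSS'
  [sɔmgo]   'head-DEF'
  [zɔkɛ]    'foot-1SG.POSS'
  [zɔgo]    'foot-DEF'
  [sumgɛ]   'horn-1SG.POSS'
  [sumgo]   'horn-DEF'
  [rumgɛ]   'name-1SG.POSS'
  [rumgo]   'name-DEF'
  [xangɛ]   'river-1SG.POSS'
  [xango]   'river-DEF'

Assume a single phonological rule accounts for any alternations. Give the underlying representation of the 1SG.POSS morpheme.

/-kɛ/

The 1SG.POSS morpheme has two allomorphs, [-gɛ] and [-kɛ].
By contrast the DEF suffix keeps its initial [g] throughout — that segment must be underlying.
So the underlying form is /-kɛ/, and voiceless stops become voiced after a nasal.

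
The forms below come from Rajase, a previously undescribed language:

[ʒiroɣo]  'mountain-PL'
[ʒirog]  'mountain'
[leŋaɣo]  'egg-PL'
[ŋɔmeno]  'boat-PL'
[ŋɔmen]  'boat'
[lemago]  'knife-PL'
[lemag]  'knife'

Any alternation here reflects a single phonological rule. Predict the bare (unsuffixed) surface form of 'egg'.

The stem for 'mountain' ends in [ɣ] in [ʒiroɣo] but [g] in [ʒirog].
Compare 'knife', with invariant [g] in [lemago] and [lemag]: an analysis with underlying /g/ and a rule producing [ɣ] before the PL suffix would wrongly predict alternation here too.
So /ɣ/ is underlying, and a rule of word-final hardening — voiced fricatives become stops word-finally — gives [g].
From [leŋaɣo] the stem 'egg' is /leŋaɣ/; word-finally this yields [leŋag].

[leŋag]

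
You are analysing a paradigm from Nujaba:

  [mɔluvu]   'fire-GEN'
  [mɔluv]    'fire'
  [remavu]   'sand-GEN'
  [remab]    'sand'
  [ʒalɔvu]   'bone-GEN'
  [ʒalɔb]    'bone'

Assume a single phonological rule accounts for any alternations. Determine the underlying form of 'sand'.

'sand' shows [v] ~ [b] at the end of the stem ([remavu] vs [remab]).
Compare 'fire', with invariant [v] in [mɔluvu] and [mɔluv]: an analysis with underlying /v/ and a rule producing [b] in isolation would wrongly predict alternation here too.
Therefore /b/ is basic and [v] is derived by intervocalic spirantization (voiced stops become fricatives between vowels).
The underlying form of 'sand' is therefore /remab/.

/remab/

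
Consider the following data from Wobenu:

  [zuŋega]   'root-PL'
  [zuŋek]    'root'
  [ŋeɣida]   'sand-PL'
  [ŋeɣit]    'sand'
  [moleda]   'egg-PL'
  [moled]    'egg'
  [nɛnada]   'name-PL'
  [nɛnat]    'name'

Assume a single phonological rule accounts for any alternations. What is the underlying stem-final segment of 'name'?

In [nɛnada] and [nɛnat] the final segment of 'name' alternates: [d] ~ [t].
But 'egg' keeps [d] in both environments ([moleda], [moled]), so there is no rule changing /d/ to [t] in isolation.
So /t/ is underlying, and a rule of intervocalic voicing — voiceless stops become voiced between vowels — gives [d].

/t/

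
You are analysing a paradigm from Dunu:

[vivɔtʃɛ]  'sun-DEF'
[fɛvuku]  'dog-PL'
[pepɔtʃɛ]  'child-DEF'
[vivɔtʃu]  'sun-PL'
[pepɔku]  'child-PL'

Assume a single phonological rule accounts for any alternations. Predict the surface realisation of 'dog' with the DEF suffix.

The root 'child' surfaces as [pepɔku] and [pepɔtʃɛ], with a stem-final [k] ~ [tʃ] alternation.
If /tʃ/ were underlying and a rule turned it into [k] before the PL suffix, 'sun' would also alternate; but it has [tʃ] in both [vivɔtʃu] and [vivɔtʃɛ].
The underlying segment must be /k/; /k/ becomes palato-alveolar [tʃ] before a front vowel, yielding [tʃ] there.
From [fɛvuku] the stem 'dog' is /fɛvuk/; before a front vowel this yields [fɛvutʃɛ].

[fɛvutʃɛ]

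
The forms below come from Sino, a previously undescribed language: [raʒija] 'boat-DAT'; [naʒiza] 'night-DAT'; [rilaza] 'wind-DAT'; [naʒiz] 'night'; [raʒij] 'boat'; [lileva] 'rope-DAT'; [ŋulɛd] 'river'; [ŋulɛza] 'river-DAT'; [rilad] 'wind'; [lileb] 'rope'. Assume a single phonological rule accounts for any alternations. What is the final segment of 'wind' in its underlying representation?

The root 'wind' surfaces as [rilaza] and [rilad], with a stem-final [z] ~ [d] alternation.
But 'night' keeps [z] in both environments ([naʒiza], [naʒiz]), so there is no rule changing /z/ to [d] in isolation.
Therefore /d/ is basic and [z] is derived by intervocalic spirantization (voiced stops become fricatives between vowels).

/d/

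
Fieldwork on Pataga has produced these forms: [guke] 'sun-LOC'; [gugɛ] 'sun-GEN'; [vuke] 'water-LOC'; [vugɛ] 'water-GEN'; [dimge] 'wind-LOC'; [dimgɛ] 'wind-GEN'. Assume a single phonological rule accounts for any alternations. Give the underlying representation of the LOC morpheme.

The LOC suffix surfaces as [-ge] and [-ke], depending on the final segment of the stem.
By contrast the GEN suffix keeps its initial [g] throughout — that segment must be underlying.
So the underlying form is /-ke/, and voiceless stops become voiced after a nasal.

/-ke/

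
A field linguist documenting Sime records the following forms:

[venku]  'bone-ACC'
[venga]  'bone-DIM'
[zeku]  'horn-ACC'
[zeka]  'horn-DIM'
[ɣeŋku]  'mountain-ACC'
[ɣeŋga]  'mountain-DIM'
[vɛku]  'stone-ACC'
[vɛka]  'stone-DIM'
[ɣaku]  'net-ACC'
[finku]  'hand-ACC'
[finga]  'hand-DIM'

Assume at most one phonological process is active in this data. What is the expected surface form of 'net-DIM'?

The DIM suffix surfaces as [-ga] and [-ka], depending on the final segment of the stem.
By contrast the ACC suffix keeps its initial [k] throughout — that segment must be underlying.
So the underlying form is /-ga/, and voiced stops become voiceless after a vowel.
After 'net', which ends in a vowel, the suffix surfaces as [-ka], giving [ɣaka].

[ɣaka]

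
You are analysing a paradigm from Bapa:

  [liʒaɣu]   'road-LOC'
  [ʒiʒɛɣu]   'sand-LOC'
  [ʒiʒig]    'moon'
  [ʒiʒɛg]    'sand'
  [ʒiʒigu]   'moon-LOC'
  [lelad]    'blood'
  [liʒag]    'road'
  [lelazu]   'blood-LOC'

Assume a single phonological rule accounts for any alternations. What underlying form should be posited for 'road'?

'road' shows [ɣ] ~ [g] at the end of the stem ([liʒaɣu] vs [liʒag]).
The stem 'moon' ([ʒiʒigu], [ʒiʒig]) shows [g] unchanged in both environments, so [g] cannot be basic with [ɣ] derived before the LOC suffix.
The alternation reflects word-final hardening: voiced fricatives become stops word-finally. /ɣ/ is underlying.

/liʒaɣ/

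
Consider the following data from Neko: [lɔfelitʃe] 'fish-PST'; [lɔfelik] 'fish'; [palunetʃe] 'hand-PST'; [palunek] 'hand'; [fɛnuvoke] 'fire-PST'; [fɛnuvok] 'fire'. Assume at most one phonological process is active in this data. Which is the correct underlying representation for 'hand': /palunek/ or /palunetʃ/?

The root 'hand' surfaces as [palunetʃe] and [palunek], with a stem-final [tʃ] ~ [k] alternation.
The stem 'fire' ([fɛnuvoke], [fɛnuvok]) shows [k] unchanged in both environments, so [k] cannot be basic with [tʃ] derived before the PST suffix.
So /tʃ/ is underlying, and a rule of depalatalization — palato-alveolar /tʃ/ becomes [k] when no front vowel follows — gives [k].

/palunetʃ/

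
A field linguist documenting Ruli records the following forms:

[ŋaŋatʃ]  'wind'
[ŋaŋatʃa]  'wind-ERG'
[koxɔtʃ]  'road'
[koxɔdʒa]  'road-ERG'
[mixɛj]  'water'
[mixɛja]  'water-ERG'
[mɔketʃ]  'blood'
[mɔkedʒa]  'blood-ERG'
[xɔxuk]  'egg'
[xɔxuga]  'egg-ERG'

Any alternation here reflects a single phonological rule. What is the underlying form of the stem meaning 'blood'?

/mɔkedʒ/

The root 'blood' surfaces as [mɔketʃ] and [mɔkedʒa], with a stem-final [tʃ] ~ [dʒ] alternation.
The stem 'wind' ([ŋaŋatʃ], [ŋaŋatʃa]) shows [tʃ] unchanged in both environments, so [tʃ] cannot be basic with [dʒ] derived before the ERG suffix.
So /dʒ/ is underlying, and a rule of word-final obstruent devoicing — voiced obstruents become voiceless word-finally — gives [tʃ].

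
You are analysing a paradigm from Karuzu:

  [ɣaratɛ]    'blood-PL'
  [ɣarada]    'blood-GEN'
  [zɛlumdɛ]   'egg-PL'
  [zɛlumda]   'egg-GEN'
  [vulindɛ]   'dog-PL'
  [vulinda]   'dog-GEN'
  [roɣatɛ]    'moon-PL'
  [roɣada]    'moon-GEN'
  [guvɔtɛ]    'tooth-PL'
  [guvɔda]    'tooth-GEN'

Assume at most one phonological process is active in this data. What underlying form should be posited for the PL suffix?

/-tɛ/

The PL suffix surfaces as [-dɛ] and [-tɛ], depending on the final segment of the stem.
By contrast the GEN suffix keeps its initial [d] throughout — that segment must be underlying.
The PL suffix is therefore /-tɛ/ underlyingly, with post-nasal voicing: voiceless stops become voiced after a nasal.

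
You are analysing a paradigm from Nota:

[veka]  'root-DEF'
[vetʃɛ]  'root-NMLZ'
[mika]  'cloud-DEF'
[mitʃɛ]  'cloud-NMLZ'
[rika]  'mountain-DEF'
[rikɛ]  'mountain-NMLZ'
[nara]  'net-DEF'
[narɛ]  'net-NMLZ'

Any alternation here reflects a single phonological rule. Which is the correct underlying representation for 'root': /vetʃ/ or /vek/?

/vetʃ/

The root 'root' surfaces as [veka] and [vetʃɛ], with a stem-final [k] ~ [tʃ] alternation.
Compare 'mountain', with invariant [k] in [rika] and [rikɛ]: an analysis with underlying /k/ and a rule producing [tʃ] before the NMLZ suffix would wrongly predict alternation here too.
The alternation reflects depalatalization: palato-alveolar /tʃ/ becomes [k] when no front vowel follows. /tʃ/ is underlying.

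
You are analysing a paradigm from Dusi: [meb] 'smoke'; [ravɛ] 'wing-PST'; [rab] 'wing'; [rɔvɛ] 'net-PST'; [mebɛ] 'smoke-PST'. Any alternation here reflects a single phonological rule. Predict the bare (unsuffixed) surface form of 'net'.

The stem for 'wing' ends in [v] in [ravɛ] but [b] in [rab].
The stem 'smoke' ([mebɛ], [meb]) shows [b] unchanged in both environments, so [b] cannot be basic with [v] derived before the PST suffix.
So /v/ is underlying, and a rule of word-final hardening — voiced fricatives become stops word-finally — gives [b].
The one attested form of 'net', [rɔvɛ], shows underlying /rɔv/. Applying the same rule word-finally gives [rɔb].

[rɔb]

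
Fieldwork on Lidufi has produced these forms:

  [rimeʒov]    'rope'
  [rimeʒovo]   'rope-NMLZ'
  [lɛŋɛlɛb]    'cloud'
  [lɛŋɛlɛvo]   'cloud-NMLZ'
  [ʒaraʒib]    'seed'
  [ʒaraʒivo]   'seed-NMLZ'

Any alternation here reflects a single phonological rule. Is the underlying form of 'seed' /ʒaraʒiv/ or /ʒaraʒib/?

/ʒaraʒib/

The stem for 'seed' ends in [b] in [ʒaraʒib] but [v] in [ʒaraʒivo].
If /v/ were underlying and a rule turned it into [b] in isolation, 'rope' would also alternate; but it has [v] in both [rimeʒov] and [rimeʒovo].
The alternation reflects intervocalic spirantization: voiced stops become fricatives between vowels. /b/ is underlying.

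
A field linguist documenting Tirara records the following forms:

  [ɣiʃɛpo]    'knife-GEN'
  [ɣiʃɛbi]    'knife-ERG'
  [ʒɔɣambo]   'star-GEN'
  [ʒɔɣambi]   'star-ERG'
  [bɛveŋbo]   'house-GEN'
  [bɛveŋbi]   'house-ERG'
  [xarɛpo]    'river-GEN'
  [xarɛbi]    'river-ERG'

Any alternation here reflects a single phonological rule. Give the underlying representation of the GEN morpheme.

The GEN suffix surfaces as [-bo] and [-po], depending on the final segment of the stem.
The ERG suffix, which begins with [b], is invariant after every stem; so [b] is not altered by any rule here.
So the underlying form is /-po/, and voiceless stops become voiced after a nasal.

/-po/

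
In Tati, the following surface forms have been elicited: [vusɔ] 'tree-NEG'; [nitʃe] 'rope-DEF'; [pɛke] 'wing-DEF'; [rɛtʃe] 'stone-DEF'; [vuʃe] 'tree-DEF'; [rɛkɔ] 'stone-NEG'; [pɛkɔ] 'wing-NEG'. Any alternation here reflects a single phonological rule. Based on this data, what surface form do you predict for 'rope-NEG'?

In [rɛkɔ] and [rɛtʃe] the final segment of 'stone' alternates: [k] ~ [tʃ].
But 'wing' keeps [k] in both environments ([pɛkɔ], [pɛke]), so there is no rule changing /k/ to [tʃ] before the DEF suffix.
So /tʃ/ is underlying, and a rule of depalatalization — palato-alveolar /tʃ/ and /ʃ/ become [k] and [s] when no front vowel follows — gives [k].
From [nitʃe] the stem 'rope' is /nitʃ/; when no front vowel follows this yields [nikɔ].

[nikɔ]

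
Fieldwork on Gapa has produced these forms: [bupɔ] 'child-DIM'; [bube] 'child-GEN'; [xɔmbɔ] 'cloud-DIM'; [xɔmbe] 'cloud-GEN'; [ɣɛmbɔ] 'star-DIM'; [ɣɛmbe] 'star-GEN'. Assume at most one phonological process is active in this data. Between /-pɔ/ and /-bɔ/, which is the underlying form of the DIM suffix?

/-pɔ/

The DIM suffix surfaces as [-bɔ] and [-pɔ], depending on the final segment of the stem.
By contrast the GEN suffix keeps its initial [b] throughout — that segment must be underlying.
So the underlying form is /-pɔ/, and voiceless stops become voiced after a nasal.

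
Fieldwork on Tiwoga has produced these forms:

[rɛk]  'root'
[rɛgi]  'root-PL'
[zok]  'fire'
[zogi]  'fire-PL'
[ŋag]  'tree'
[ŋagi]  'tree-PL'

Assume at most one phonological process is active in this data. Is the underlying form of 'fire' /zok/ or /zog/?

/zok/

'fire' shows [k] ~ [g] at the end of the stem ([zok] vs [zogi]).
The stem 'tree' ([ŋag], [ŋagi]) shows [g] unchanged in both environments, so [g] cannot be basic with [k] derived in isolation.
The underlying segment must be /k/; voiceless stops become voiced between vowels, yielding [g] there.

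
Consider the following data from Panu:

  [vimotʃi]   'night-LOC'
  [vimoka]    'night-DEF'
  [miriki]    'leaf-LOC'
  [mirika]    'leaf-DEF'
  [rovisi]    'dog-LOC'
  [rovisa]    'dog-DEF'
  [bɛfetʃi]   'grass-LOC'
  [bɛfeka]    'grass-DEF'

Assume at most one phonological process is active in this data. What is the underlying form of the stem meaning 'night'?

The stem for 'night' ends in [tʃ] in [vimotʃi] but [k] in [vimoka].
The stem 'leaf' ([miriki], [mirika]) shows [k] unchanged in both environments, so [k] cannot be basic with [tʃ] derived before the LOC suffix.
Therefore /tʃ/ is basic and [k] is derived by depalatalization (palato-alveolar /tʃ/ becomes [k] when no front vowel follows).
The underlying form of 'night' is therefore /vimotʃ/.

/vimotʃ/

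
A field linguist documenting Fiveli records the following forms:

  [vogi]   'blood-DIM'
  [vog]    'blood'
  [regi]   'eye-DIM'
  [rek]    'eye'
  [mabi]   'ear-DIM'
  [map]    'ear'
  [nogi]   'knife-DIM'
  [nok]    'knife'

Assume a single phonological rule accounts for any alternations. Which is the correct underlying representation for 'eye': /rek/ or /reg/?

/rek/

In [regi] and [rek] the final segment of 'eye' alternates: [g] ~ [k].
Compare 'blood', with invariant [g] in [vogi] and [vog]: an analysis with underlying /g/ and a rule producing [k] in isolation would wrongly predict alternation here too.
The underlying segment must be /k/; voiceless stops become voiced between vowels, yielding [g] there.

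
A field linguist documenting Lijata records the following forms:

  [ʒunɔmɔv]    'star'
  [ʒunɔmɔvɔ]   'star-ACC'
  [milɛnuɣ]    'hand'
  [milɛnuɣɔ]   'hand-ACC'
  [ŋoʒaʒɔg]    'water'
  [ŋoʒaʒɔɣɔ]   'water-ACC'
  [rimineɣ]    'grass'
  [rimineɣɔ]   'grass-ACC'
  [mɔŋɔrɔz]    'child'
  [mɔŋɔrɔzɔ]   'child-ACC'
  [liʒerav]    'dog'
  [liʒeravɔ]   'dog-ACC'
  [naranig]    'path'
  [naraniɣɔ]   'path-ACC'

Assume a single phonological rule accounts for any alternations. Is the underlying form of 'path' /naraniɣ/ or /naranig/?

In [naranig] and [naraniɣɔ] the final segment of 'path' alternates: [g] ~ [ɣ].
Compare 'hand', with invariant [ɣ] in [milɛnuɣ] and [milɛnuɣɔ]: an analysis with underlying /ɣ/ and a rule producing [g] in isolation would wrongly predict alternation here too.
Therefore /g/ is basic and [ɣ] is derived by intervocalic spirantization (voiced stops become fricatives between vowels).

/naranig/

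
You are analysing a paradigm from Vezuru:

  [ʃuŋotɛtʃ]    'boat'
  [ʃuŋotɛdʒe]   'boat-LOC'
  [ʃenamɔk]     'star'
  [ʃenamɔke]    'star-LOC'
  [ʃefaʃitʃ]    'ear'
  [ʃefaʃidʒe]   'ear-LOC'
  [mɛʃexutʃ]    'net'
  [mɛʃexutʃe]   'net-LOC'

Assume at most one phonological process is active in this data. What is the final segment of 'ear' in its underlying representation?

The root 'ear' surfaces as [ʃefaʃitʃ] and [ʃefaʃidʒe], with a stem-final [tʃ] ~ [dʒ] alternation.
If /tʃ/ were underlying and a rule turned it into [dʒ] before the LOC suffix, 'net' would also alternate; but it has [tʃ] in both [mɛʃexutʃ] and [mɛʃexutʃe].
The underlying segment must be /dʒ/; voiced obstruents become voiceless word-finally, yielding [tʃ] there.

/dʒ/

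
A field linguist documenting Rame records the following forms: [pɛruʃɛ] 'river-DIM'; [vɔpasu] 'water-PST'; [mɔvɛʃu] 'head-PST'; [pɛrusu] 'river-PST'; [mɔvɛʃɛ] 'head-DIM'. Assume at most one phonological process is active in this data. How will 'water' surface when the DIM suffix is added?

[vɔpaʃɛ]

'river' shows [ʃ] ~ [s] at the end of the stem ([pɛruʃɛ] vs [pɛrusu]).
The stem 'head' ([mɔvɛʃɛ], [mɔvɛʃu]) shows [ʃ] unchanged in both environments, so [ʃ] cannot be basic with [s] derived before the PST suffix.
Therefore /s/ is basic and [ʃ] is derived by palatalization before a front vowel (/s/ becomes palato-alveolar [ʃ] before a front vowel).
The one attested form of 'water', [vɔpasu], shows underlying /vɔpas/. Applying the same rule before a front vowel gives [vɔpaʃɛ].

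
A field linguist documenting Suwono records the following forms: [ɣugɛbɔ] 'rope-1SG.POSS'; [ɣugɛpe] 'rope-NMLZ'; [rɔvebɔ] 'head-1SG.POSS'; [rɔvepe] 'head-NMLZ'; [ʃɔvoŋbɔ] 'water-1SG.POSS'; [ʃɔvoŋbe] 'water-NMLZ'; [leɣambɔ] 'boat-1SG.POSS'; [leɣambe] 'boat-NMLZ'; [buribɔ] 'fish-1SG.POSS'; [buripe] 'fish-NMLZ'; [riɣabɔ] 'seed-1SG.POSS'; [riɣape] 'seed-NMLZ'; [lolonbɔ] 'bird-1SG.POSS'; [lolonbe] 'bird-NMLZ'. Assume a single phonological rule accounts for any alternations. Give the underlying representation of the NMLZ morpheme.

/-pe/

The NMLZ morpheme has two allomorphs, [-be] and [-pe].
By contrast the 1SG.POSS suffix keeps its initial [b] throughout — that segment must be underlying.
So the underlying form is /-pe/, and voiceless stops become voiced after a nasal.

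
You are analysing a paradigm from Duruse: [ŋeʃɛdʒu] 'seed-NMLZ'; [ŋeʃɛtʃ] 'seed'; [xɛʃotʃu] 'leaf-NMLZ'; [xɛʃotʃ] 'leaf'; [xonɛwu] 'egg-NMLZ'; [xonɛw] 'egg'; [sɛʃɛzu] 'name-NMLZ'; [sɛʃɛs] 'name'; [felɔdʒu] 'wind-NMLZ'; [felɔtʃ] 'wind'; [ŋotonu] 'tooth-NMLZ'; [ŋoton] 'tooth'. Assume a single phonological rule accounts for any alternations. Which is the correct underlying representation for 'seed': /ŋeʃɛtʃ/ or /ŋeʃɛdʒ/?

/ŋeʃɛdʒ/

The stem for 'seed' ends in [dʒ] in [ŋeʃɛdʒu] but [tʃ] in [ŋeʃɛtʃ].
If /tʃ/ were underlying and a rule turned it into [dʒ] before the NMLZ suffix, 'leaf' would also alternate; but it has [tʃ] in both [xɛʃotʃu] and [xɛʃotʃ].
The alternation reflects word-final obstruent devoicing: voiced obstruents become voiceless word-finally. /dʒ/ is underlying.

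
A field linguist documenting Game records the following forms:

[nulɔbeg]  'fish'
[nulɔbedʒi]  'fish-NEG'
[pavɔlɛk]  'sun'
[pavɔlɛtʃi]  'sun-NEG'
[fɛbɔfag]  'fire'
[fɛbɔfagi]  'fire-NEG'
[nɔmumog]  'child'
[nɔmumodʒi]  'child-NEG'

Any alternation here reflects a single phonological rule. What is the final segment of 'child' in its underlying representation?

The root 'child' surfaces as [nɔmumog] and [nɔmumodʒi], with a stem-final [g] ~ [dʒ] alternation.
If /g/ were underlying and a rule turned it into [dʒ] before the NEG suffix, 'fire' would also alternate; but it has [g] in both [fɛbɔfag] and [fɛbɔfagi].
So /dʒ/ is underlying, and a rule of depalatalization — palato-alveolar /tʃ/ and /dʒ/ become [k] and [g] when no front vowel follows — gives [g].

/dʒ/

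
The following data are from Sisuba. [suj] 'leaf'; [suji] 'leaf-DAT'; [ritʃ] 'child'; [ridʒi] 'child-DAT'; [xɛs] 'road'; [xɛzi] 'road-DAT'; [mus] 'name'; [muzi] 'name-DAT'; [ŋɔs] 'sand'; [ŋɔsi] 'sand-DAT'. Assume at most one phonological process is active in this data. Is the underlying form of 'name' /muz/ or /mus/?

The stem for 'name' ends in [s] in [mus] but [z] in [muzi].
The stem 'sand' ([ŋɔs], [ŋɔsi]) shows [s] unchanged in both environments, so [s] cannot be basic with [z] derived before the DAT suffix.
Therefore /z/ is basic and [s] is derived by word-final obstruent devoicing (voiced obstruents become voiceless word-finally).

/muz/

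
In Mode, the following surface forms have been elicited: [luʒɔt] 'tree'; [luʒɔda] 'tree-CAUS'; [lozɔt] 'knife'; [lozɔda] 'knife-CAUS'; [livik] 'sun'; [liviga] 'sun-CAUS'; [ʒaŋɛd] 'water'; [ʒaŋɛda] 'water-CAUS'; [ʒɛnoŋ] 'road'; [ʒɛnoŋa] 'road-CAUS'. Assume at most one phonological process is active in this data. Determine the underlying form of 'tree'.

/luʒɔt/

The stem for 'tree' ends in [t] in [luʒɔt] but [d] in [luʒɔda].
But 'water' keeps [d] in both environments ([ʒaŋɛd], [ʒaŋɛda]), so there is no rule changing /d/ to [t] in isolation.
The alternation reflects intervocalic voicing: voiceless stops become voiced between vowels. /t/ is underlying.
Hence 'tree' is /luʒɔt/ underlyingly.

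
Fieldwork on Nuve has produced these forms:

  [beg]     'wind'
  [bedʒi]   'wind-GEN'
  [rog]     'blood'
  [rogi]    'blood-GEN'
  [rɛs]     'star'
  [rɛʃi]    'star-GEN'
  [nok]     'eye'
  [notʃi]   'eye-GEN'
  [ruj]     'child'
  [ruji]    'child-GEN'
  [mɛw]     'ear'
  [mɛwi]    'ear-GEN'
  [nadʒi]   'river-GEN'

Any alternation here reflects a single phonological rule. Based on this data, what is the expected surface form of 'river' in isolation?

[nag]

In [beg] and [bedʒi] the final segment of 'wind' alternates: [g] ~ [dʒ].
The stem 'blood' ([rog], [rogi]) shows [g] unchanged in both environments, so [g] cannot be basic with [dʒ] derived before the GEN suffix.
Therefore /dʒ/ is basic and [g] is derived by depalatalization (palato-alveolar /tʃ/, /dʒ/ and /ʃ/ become [k], [g] and [s] when no front vowel follows).
The one attested form of 'river', [nadʒi], shows underlying /nadʒ/. Applying the same rule when no front vowel follows gives [nag].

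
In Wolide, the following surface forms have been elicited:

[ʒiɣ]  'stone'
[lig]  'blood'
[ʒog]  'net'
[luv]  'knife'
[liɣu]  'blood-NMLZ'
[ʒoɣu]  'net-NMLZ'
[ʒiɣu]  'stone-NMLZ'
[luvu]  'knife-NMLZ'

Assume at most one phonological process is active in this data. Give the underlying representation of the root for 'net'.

In [ʒoɣu] and [ʒog] the final segment of 'net' alternates: [ɣ] ~ [g].
Compare 'stone', with invariant [ɣ] in [ʒiɣu] and [ʒiɣ]: an analysis with underlying /ɣ/ and a rule producing [g] in isolation would wrongly predict alternation here too.
So /g/ is underlying, and a rule of intervocalic spirantization — voiced stops become fricatives between vowels — gives [ɣ].
Hence 'net' is /ʒog/ underlyingly.

/ʒog/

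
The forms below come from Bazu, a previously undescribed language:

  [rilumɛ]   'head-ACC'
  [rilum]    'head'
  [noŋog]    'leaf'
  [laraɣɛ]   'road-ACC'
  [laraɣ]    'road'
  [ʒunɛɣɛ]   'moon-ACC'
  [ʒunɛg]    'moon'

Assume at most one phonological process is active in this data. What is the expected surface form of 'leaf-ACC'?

The root 'moon' surfaces as [ʒunɛɣɛ] and [ʒunɛg], with a stem-final [ɣ] ~ [g] alternation.
The stem 'road' ([laraɣɛ], [laraɣ]) shows [ɣ] unchanged in both environments, so [ɣ] cannot be basic with [g] derived in isolation.
Therefore /g/ is basic and [ɣ] is derived by intervocalic spirantization (voiced stops become fricatives between vowels).
The one attested form of 'leaf', [noŋog], shows underlying /noŋog/. Applying the same rule between vowels gives [noŋoɣɛ].

[noŋoɣɛ]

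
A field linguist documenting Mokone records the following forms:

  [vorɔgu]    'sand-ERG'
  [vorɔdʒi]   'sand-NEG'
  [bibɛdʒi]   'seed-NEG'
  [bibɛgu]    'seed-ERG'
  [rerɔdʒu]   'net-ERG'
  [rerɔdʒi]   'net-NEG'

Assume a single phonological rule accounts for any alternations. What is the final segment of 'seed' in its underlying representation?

In [bibɛdʒi] and [bibɛgu] the final segment of 'seed' alternates: [dʒ] ~ [g].
But 'net' keeps [dʒ] in both environments ([rerɔdʒi], [rerɔdʒu]), so there is no rule changing /dʒ/ to [g] before the ERG suffix.
The alternation reflects palatalization before a front vowel: /g/ becomes palato-alveolar [dʒ] before a front vowel. /g/ is underlying.

/g/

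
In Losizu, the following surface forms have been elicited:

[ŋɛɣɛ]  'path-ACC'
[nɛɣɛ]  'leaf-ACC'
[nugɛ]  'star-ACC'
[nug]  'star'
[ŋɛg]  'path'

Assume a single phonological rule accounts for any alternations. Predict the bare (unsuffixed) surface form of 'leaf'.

[nɛg]

'path' shows [ɣ] ~ [g] at the end of the stem ([ŋɛɣɛ] vs [ŋɛg]).
If /g/ were underlying and a rule turned it into [ɣ] before the ACC suffix, 'star' would also alternate; but it has [g] in both [nugɛ] and [nug].
The alternation reflects word-final hardening: voiced fricatives become stops word-finally. /ɣ/ is underlying.
The one attested form of 'leaf', [nɛɣɛ], shows underlying /nɛɣ/. Applying the same rule word-finally gives [nɛg].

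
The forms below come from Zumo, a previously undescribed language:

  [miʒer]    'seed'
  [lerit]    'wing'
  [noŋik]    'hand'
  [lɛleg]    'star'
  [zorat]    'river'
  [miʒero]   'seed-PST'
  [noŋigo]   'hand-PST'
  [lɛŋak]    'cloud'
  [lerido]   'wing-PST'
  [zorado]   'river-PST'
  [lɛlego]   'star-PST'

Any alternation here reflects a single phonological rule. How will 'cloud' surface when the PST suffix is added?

The root 'hand' surfaces as [noŋigo] and [noŋik], with a stem-final [g] ~ [k] alternation.
If /g/ were underlying and a rule turned it into [k] in isolation, 'star' would also alternate; but it has [g] in both [lɛlego] and [lɛleg].
Therefore /k/ is basic and [g] is derived by intervocalic voicing (voiceless stops become voiced between vowels).
From [lɛŋak] the stem 'cloud' is /lɛŋak/; between vowels this yields [lɛŋago].

[lɛŋago]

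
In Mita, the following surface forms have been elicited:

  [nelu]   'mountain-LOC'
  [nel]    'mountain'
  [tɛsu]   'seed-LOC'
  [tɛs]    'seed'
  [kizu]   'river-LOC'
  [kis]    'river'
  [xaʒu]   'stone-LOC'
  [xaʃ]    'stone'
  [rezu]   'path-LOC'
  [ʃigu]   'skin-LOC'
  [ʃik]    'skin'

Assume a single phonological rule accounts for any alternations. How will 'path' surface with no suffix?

'river' shows [z] ~ [s] at the end of the stem ([kizu] vs [kis]).
The stem 'seed' ([tɛsu], [tɛs]) shows [s] unchanged in both environments, so [s] cannot be basic with [z] derived before the LOC suffix.
Therefore /z/ is basic and [s] is derived by word-final obstruent devoicing (voiced obstruents become voiceless word-finally).
From [rezu] the stem 'path' is /rez/; word-finally this yields [res].

[res]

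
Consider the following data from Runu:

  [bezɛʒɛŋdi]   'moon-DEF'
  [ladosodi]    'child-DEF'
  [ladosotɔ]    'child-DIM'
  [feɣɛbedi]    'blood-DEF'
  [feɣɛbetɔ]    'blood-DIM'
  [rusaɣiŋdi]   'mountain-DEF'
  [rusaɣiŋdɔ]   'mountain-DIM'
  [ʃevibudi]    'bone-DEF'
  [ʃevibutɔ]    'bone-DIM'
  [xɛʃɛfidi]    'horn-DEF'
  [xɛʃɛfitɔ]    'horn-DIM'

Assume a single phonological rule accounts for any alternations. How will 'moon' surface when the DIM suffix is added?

[bezɛʒɛŋdɔ]

The DIM suffix surfaces as [-dɔ] and [-tɔ], depending on the final segment of the stem.
By contrast the DEF suffix keeps its initial [d] throughout — that segment must be underlying.
The DIM suffix is therefore /-tɔ/ underlyingly, with post-nasal voicing: voiceless stops become voiced after a nasal.
After 'moon', which ends in a nasal, the suffix surfaces as [-dɔ], giving [bezɛʒɛŋdɔ].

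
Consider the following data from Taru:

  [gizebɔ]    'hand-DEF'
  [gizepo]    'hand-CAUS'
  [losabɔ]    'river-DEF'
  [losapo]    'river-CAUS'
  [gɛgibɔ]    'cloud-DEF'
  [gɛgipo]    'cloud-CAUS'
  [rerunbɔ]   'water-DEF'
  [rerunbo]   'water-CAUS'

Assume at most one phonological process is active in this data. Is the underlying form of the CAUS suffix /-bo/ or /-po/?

/-po/

The CAUS morpheme has two allomorphs, [-bo] and [-po].
The DEF suffix, which begins with [b], is invariant after every stem; so [b] is not altered by any rule here.
So the underlying form is /-po/, and voiceless stops become voiced after a nasal.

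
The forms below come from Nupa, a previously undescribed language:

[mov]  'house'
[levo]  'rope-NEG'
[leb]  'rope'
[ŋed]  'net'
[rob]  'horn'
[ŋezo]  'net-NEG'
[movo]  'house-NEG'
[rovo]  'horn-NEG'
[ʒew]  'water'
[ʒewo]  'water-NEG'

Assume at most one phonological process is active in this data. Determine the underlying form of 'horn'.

The root 'horn' surfaces as [rob] and [rovo], with a stem-final [b] ~ [v] alternation.
But 'house' keeps [v] in both environments ([mov], [movo]), so there is no rule changing /v/ to [b] in isolation.
The alternation reflects intervocalic spirantization: voiced stops become fricatives between vowels. /b/ is underlying.

/rob/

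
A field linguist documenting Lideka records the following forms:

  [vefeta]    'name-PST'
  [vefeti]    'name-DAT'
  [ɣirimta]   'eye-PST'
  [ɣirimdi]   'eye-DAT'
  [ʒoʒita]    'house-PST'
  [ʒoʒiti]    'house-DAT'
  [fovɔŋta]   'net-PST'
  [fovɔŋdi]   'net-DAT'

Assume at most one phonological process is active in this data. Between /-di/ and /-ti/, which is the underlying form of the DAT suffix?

The DAT morpheme has two allomorphs, [-di] and [-ti].
By contrast the PST suffix keeps its initial [t] throughout — that segment must be underlying.
The DAT suffix is therefore /-di/ underlyingly, with post-vocalic devoicing: voiced stops become voiceless after a vowel.

/-di/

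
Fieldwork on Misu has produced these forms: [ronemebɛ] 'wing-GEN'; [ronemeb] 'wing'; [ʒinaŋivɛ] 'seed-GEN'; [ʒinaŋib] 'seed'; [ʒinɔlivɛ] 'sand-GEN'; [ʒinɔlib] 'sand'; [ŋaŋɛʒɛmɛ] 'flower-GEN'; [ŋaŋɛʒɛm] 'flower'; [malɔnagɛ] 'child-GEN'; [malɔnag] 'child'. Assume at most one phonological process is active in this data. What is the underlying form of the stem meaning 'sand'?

/ʒinɔliv/

The stem for 'sand' ends in [v] in [ʒinɔlivɛ] but [b] in [ʒinɔlib].
Compare 'wing', with invariant [b] in [ronemebɛ] and [ronemeb]: an analysis with underlying /b/ and a rule producing [v] before the GEN suffix would wrongly predict alternation here too.
Therefore /v/ is basic and [b] is derived by word-final hardening (voiced fricatives become stops word-finally).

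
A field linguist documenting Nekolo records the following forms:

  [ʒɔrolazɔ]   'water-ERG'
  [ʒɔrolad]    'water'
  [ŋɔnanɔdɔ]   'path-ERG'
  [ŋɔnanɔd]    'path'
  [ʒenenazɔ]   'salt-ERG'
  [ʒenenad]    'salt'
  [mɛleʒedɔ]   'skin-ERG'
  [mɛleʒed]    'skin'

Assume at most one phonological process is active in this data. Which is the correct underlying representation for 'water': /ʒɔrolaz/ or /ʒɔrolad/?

The root 'water' surfaces as [ʒɔrolazɔ] and [ʒɔrolad], with a stem-final [z] ~ [d] alternation.
If /d/ were underlying and a rule turned it into [z] before the ERG suffix, 'skin' would also alternate; but it has [d] in both [mɛleʒedɔ] and [mɛleʒed].
So /z/ is underlying, and a rule of word-final hardening — voiced fricatives become stops word-finally — gives [d].

/ʒɔrolaz/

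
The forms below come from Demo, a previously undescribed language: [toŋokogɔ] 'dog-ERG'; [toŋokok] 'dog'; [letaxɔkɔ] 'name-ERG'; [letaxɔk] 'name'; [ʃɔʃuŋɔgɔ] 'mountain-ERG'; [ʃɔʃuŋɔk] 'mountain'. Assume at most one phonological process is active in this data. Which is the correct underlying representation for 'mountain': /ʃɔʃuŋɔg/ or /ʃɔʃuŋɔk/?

/ʃɔʃuŋɔg/

The stem for 'mountain' ends in [g] in [ʃɔʃuŋɔgɔ] but [k] in [ʃɔʃuŋɔk].
But 'name' keeps [k] in both environments ([letaxɔkɔ], [letaxɔk]), so there is no rule changing /k/ to [g] before the ERG suffix.
So /g/ is underlying, and a rule of word-final obstruent devoicing — voiced obstruents become voiceless word-finally — gives [k].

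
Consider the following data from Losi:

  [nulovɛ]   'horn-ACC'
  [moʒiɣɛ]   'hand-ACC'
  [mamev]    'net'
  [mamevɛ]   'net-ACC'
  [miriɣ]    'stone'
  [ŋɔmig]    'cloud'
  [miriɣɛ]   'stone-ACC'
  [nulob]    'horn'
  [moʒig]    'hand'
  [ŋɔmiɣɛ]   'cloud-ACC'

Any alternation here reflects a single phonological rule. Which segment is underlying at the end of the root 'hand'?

In [moʒig] and [moʒiɣɛ] the final segment of 'hand' alternates: [g] ~ [ɣ].
Compare 'stone', with invariant [ɣ] in [miriɣ] and [miriɣɛ]: an analysis with underlying /ɣ/ and a rule producing [g] in isolation would wrongly predict alternation here too.
Therefore /g/ is basic and [ɣ] is derived by intervocalic spirantization (voiced stops become fricatives between vowels).

/g/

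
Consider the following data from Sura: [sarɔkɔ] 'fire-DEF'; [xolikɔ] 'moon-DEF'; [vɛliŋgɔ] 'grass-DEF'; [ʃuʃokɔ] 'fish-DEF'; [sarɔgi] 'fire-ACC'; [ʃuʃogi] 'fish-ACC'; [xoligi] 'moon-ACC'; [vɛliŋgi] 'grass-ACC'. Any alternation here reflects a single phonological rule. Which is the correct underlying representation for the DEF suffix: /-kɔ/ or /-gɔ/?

The DEF suffix surfaces as [-gɔ] and [-kɔ], depending on the final segment of the stem.
The ACC suffix, which begins with [g], is invariant after every stem; so [g] is not altered by any rule here.
So the underlying form is /-kɔ/, and voiceless stops become voiced after a nasal.

/-kɔ/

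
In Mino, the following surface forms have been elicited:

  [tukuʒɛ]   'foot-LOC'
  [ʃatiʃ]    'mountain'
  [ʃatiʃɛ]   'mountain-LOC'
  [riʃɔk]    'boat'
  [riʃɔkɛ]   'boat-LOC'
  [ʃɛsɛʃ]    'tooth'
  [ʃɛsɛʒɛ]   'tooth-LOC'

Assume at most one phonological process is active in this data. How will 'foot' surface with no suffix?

[tukuʃ]

The root 'tooth' surfaces as [ʃɛsɛʃ] and [ʃɛsɛʒɛ], with a stem-final [ʃ] ~ [ʒ] alternation.
If /ʃ/ were underlying and a rule turned it into [ʒ] before the LOC suffix, 'mountain' would also alternate; but it has [ʃ] in both [ʃatiʃ] and [ʃatiʃɛ].
The alternation reflects word-final obstruent devoicing: voiced obstruents become voiceless word-finally. /ʒ/ is underlying.
The one attested form of 'foot', [tukuʒɛ], shows underlying /tukuʒ/. Applying the same rule word-finally gives [tukuʃ].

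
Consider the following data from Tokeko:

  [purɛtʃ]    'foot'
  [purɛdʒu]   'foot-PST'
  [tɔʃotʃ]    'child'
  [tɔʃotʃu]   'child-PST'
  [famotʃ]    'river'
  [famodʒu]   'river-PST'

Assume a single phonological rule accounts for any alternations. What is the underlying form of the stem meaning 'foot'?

/purɛdʒ/

In [purɛtʃ] and [purɛdʒu] the final segment of 'foot' alternates: [tʃ] ~ [dʒ].
But 'child' keeps [tʃ] in both environments ([tɔʃotʃ], [tɔʃotʃu]), so there is no rule changing /tʃ/ to [dʒ] before the PST suffix.
The alternation reflects word-final obstruent devoicing: voiced obstruents become voiceless word-finally. /dʒ/ is underlying.
Hence 'foot' is /purɛdʒ/ underlyingly.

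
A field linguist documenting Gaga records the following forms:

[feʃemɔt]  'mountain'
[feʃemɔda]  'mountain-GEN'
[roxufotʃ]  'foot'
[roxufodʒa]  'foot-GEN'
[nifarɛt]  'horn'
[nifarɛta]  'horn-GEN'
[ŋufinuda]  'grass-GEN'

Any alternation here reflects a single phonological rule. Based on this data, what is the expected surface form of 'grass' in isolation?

The root 'mountain' surfaces as [feʃemɔt] and [feʃemɔda], with a stem-final [t] ~ [d] alternation.
If /t/ were underlying and a rule turned it into [d] before the GEN suffix, 'horn' would also alternate; but it has [t] in both [nifarɛt] and [nifarɛta].
The underlying segment must be /d/; voiced obstruents become voiceless word-finally, yielding [t] there.
From [ŋufinuda] the stem 'grass' is /ŋufinud/; word-finally this yields [ŋufinut].

[ŋufinut]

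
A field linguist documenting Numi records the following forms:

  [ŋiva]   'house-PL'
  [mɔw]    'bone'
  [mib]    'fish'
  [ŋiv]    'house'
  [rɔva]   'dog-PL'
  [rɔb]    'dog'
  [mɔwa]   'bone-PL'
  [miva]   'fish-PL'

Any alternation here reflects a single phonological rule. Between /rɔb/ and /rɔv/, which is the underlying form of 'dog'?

/rɔb/

In [rɔva] and [rɔb] the final segment of 'dog' alternates: [v] ~ [b].
If /v/ were underlying and a rule turned it into [b] in isolation, 'house' would also alternate; but it has [v] in both [ŋiva] and [ŋiv].
The alternation reflects intervocalic spirantization: voiced stops become fricatives between vowels. /b/ is underlying.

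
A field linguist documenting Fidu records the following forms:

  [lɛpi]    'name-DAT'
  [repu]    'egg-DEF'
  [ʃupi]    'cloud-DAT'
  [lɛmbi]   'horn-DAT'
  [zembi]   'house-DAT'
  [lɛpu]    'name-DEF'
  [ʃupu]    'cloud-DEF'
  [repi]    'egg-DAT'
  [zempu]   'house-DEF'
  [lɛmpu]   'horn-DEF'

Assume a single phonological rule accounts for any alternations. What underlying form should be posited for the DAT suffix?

The DAT suffix surfaces as [-bi] and [-pi], depending on the final segment of the stem.
By contrast the DEF suffix keeps its initial [p] throughout — that segment must be underlying.
The DAT suffix is therefore /-bi/ underlyingly, with post-vocalic devoicing: voiced stops become voiceless after a vowel.

/-bi/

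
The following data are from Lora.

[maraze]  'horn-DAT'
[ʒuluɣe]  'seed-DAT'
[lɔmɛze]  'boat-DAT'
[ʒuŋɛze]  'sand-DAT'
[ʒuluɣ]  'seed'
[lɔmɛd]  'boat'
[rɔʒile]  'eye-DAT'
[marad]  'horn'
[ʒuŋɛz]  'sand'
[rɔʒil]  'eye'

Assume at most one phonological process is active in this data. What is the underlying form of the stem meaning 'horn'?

/marad/

The stem for 'horn' ends in [d] in [marad] but [z] in [maraze].
If /z/ were underlying and a rule turned it into [d] in isolation, 'sand' would also alternate; but it has [z] in both [ʒuŋɛz] and [ʒuŋɛze].
So /d/ is underlying, and a rule of intervocalic spirantization — voiced stops become fricatives between vowels — gives [z].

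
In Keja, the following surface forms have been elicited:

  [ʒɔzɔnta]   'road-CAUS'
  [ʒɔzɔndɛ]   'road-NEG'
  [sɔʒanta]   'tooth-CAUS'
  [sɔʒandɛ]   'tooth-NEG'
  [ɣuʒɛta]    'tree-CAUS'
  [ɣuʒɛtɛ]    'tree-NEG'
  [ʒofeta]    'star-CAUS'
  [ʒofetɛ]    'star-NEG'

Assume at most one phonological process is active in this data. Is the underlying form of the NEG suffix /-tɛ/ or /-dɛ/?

The NEG suffix surfaces as [-dɛ] and [-tɛ], depending on the final segment of the stem.
By contrast the CAUS suffix keeps its initial [t] throughout — that segment must be underlying.
So the underlying form is /-dɛ/, and voiced stops become voiceless after a vowel.

/-dɛ/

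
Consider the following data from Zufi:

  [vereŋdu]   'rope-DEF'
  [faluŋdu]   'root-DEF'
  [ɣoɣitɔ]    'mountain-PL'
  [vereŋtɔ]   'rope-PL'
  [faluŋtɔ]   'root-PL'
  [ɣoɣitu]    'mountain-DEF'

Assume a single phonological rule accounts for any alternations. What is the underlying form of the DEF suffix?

The DEF suffix surfaces as [-du] and [-tu], depending on the final segment of the stem.
The PL suffix, which begins with [t], is invariant after every stem; so [t] is not altered by any rule here.
The DEF suffix is therefore /-du/ underlyingly, with post-vocalic devoicing: voiced stops become voiceless after a vowel.

/-du/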